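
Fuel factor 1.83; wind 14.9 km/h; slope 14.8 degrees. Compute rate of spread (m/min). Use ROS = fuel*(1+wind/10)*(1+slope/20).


Formula: ROS = fuel * (1 + wind/10) * (1 + slope/20)
Wind factor = 1 + 14.9/10 = 2.49
Slope factor = 1 + 14.8/20 = 1.74
ROS = 1.83 * 2.49 * 1.74 = 7.93 m/min

7.93


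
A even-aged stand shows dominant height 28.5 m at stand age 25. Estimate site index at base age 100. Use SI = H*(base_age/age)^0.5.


Formula: SI = H_dom * (base_age / age)^0.5
Age ratio = 100 / 25 = 4.0
sqrt(age_ratio) = 2.0
SI = 28.5 * 2.0 = 57.0 m

57.0


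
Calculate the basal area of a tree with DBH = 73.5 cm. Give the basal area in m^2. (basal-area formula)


Formula: BA = pi * (DBH/2)^2 / 10000  (cm^2 to m^2)
Radius = DBH/2 = 73.5/2 = 36.75 cm
BA = pi * 36.75^2 / 10000
   = 4242.9172 cm^2 / 10000
   = 0.4243 m^2

0.4243


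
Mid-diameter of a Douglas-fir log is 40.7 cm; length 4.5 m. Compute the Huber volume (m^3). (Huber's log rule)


Huber: V = Am * L,  Am = pi*(Dm/200)^2
Am = pi*(40.7/200)^2 = 0.1301 m^2
V = 0.1301*4.5 = 0.5855 m^3

0.5855


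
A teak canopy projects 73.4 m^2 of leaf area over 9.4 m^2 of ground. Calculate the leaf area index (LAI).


Formula: LAI = total leaf area / ground area  (dimensionless)
LAI = 73.4 m^2 / 9.4 m^2
LAI = 7.81

7.81


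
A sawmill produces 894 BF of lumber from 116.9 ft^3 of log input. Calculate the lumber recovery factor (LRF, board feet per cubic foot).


Formula: LRF = Lumber Output (BF) / Log Input (ft^3)
LRF = 894 BF / 116.9 ft^3
LRF = 7.65 BF/ft^3

7.65


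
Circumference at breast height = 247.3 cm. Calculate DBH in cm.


Formula: DBH = C / pi
DBH = 247.3 / pi
pi = 3.14159...
DBH = 78.7 cm

78.7


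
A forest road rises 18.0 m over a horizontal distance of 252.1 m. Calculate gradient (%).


Formula: Gradient = rise / run * 100
Gradient = 18.0 / 252.1 * 100 = 7.1%

7.1


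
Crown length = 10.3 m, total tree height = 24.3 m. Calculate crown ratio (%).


Formula: Crown Ratio = (Crown Length / Total Height) * 100
CR = (10.3 m / 24.3 m) * 100
CR = 0.4239 * 100 = 42.4%

42.4


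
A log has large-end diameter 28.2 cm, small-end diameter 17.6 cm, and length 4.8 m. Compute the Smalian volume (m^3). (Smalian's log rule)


Smalian: V = (A1 + A2)/2 * L,  A = pi*(D/200)^2
A1 = pi*(28.2/200)^2 = 0.062458 m^2
A2 = pi*(17.6/200)^2 = 0.024328 m^2
V = (0.062458+0.024328)/2*4.8 = 0.2083 m^3

0.2083


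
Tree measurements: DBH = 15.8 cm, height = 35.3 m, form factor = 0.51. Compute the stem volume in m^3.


Formula: V = pi * (DBH/200)^2 * H * ff
Radius = DBH/200 = 15.8/200 = 0.079 m
Radius^2 = 0.079^2 = 0.006241 m^2
V = pi * 0.006241 * 35.3 * 0.51
V = 0.353 m^3

0.353


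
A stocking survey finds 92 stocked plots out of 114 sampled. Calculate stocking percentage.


Formula: Stocking % = stocked plots / total plots * 100
Stocking = 92 / 114 * 100
Stocking = 0.807 * 100 = 80.7%

80.7


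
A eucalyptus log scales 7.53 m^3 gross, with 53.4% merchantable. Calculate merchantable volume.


Formula: MV = V_total * (merchantable_pct / 100)
Merchantable fraction = 53.4% / 100 = 0.534
MV = 7.53 m^3 * 0.534 = 4.021 m^3

4.021


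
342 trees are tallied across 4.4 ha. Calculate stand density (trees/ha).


Formula: Stand Density = N_trees / Area_ha
Density = 342 trees / 4.4 ha
Density = 78 trees/ha

78


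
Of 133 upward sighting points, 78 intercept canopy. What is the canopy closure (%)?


Formula: Canopy closure = covered points / total points * 100
Closure = 78 / 133 * 100
Closure = 0.5865 * 100 = 58.6%

58.6


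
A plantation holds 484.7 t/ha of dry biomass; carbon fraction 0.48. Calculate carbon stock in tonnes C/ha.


Formula: Carbon Stock = Biomass * Carbon Fraction
C = 484.7 t/ha * 0.48
C = 232.7 t C/ha

232.7


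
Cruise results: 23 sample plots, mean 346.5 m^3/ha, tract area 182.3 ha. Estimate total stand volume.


Formula: Total Volume = Mean Volume per ha * Total Area
Total Volume = 346.5 m^3/ha * 182.3 ha
Total Volume = 63167 m^3

63167


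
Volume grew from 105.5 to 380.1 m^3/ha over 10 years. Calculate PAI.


Formula: PAI = (V_T2 - V_T1) / (T2 - T1)
Volume increment = 380.1 - 105.5 = 274.6 m^3/ha
PAI = 274.6 / 10 = 27.46 m^3/ha/year

27.46


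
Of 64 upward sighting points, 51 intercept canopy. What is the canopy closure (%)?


Formula: Canopy closure = covered points / total points * 100
Closure = 51 / 64 * 100
Closure = 0.7969 * 100 = 79.7%

79.7


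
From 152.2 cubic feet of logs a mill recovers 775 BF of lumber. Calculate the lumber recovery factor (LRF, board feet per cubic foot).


Formula: LRF = Lumber Output (BF) / Log Input (ft^3)
LRF = 775 BF / 152.2 ft^3
LRF = 5.09 BF/ft^3

5.09


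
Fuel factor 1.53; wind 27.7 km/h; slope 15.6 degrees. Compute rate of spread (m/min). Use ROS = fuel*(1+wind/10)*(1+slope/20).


Formula: ROS = fuel * (1 + wind/10) * (1 + slope/20)
Wind factor = 1 + 27.7/10 = 3.77
Slope factor = 1 + 15.6/20 = 1.78
ROS = 1.53 * 3.77 * 1.78 = 10.27 m/min

10.27


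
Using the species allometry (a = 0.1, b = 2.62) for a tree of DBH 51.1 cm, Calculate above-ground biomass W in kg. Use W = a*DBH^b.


Formula: W = a * DBH^b  (allometric power law)
DBH^b = 51.1^2.62 = 29926.9707
W = 0.1 * 29926.9707 = 2992.7 kg

2992.7


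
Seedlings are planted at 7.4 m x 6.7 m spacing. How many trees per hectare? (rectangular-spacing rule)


Formula: TPH = 10000 m^2/ha / (spacing_x * spacing_y)
Area per tree = 7.4 m * 6.7 m = 49.58 m^2
TPH = 10000 / 49.58 = 202 trees/ha

202


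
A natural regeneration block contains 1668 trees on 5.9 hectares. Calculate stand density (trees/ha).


Formula: Stand Density = N_trees / Area_ha
Density = 1668 trees / 5.9 ha
Density = 283 trees/ha

283


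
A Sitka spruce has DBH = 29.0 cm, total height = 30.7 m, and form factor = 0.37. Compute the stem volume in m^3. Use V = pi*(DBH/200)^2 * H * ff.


Formula: V = pi * (DBH/200)^2 * H * ff
Radius = DBH/200 = 29.0/200 = 0.145 m
Radius^2 = 0.145^2 = 0.021025 m^2
V = pi * 0.021025 * 30.7 * 0.37
V = 0.75 m^3

0.75


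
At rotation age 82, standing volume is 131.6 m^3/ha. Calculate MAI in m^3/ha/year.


Formula: MAI = Total Volume / Stand Age
MAI = 131.6 m^3/ha / 82 years
MAI = 1.6 m^3/ha/year

1.6


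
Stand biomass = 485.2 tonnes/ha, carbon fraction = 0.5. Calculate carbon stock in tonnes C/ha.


Formula: Carbon Stock = Biomass * Carbon Fraction
C = 485.2 t/ha * 0.5
C = 242.6 t C/ha

242.6


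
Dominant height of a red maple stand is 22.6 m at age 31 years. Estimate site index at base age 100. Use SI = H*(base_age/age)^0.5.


Formula: SI = H_dom * (base_age / age)^0.5
Age ratio = 100 / 31 = 3.22581
sqrt(age_ratio) = 1.79605
SI = 22.6 * 1.79605 = 40.6 m

40.6


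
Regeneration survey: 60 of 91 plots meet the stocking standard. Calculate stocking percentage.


Formula: Stocking % = stocked plots / total plots * 100
Stocking = 60 / 91 * 100
Stocking = 0.6593 * 100 = 65.9%

65.9


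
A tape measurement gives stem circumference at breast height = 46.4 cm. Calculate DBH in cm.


Formula: DBH = C / pi
DBH = 46.4 / pi
pi = 3.14159...
DBH = 14.8 cm

14.8


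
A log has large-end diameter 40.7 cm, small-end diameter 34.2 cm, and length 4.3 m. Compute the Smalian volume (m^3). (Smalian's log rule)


Smalian: V = (A1 + A2)/2 * L,  A = pi*(D/200)^2
A1 = pi*(40.7/200)^2 = 0.1301 m^2
A2 = pi*(34.2/200)^2 = 0.091863 m^2
V = (0.1301+0.091863)/2*4.3 = 0.4772 m^3

0.4772


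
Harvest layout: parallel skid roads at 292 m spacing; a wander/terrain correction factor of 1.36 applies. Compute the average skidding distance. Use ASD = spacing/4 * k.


Formula: ASD = (spacing / 4) * correction
Uncorrected distance = spacing / 4 = 292 / 4 = 73 m
ASD = 73 * 1.36 = 99 m

99


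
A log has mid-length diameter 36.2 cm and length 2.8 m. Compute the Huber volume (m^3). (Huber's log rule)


Huber: V = Am * L,  Am = pi*(Dm/200)^2
Am = pi*(36.2/200)^2 = 0.102922 m^2
V = 0.102922*2.8 = 0.2882 m^3

0.2882


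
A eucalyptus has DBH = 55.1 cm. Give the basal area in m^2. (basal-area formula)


Formula: BA = pi * (DBH/2)^2 / 10000  (cm^2 to m^2)
Radius = DBH/2 = 55.1/2 = 27.55 cm
BA = pi * 27.55^2 / 10000
   = 2384.4767 cm^2 / 10000
   = 0.2384 m^2

0.2384


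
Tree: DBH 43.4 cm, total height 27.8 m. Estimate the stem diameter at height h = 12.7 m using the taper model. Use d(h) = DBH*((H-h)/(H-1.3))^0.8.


Taper: d(h) = DBH * ((H - h) / (H - 1.3))^0.8
Numerator = H - h = 27.8 - 12.7 = 15.1 m
Denominator = H - 1.3 = 27.8 - 1.3 = 26.5 m
Ratio = 15.1 / 26.5 = 0.56981
d = 43.4 * 0.56981^0.8 = 27.7 cm

27.7


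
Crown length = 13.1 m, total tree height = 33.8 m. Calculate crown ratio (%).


Formula: Crown Ratio = (Crown Length / Total Height) * 100
CR = (13.1 m / 33.8 m) * 100
CR = 0.3876 * 100 = 38.8%

38.8


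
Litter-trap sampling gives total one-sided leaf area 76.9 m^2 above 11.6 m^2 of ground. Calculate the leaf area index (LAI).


Formula: LAI = total leaf area / ground area  (dimensionless)
LAI = 76.9 m^2 / 11.6 m^2
LAI = 6.63

6.63


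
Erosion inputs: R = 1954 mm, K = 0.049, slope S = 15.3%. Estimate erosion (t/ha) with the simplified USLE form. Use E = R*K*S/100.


Formula: E = R * K * S / 100  (simplified USLE)
R * K = 1954 * 0.049 = 95.746
E = 95.746 * 15.3 / 100 = 14.65 t/ha

14.65


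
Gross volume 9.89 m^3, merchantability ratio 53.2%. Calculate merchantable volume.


Formula: MV = V_total * (merchantable_pct / 100)
Merchantable fraction = 53.2% / 100 = 0.532
MV = 9.89 m^3 * 0.532 = 5.261 m^3

5.261


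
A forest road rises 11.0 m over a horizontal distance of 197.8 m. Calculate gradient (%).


Formula: Gradient = rise / run * 100
Gradient = 11.0 / 197.8 * 100 = 5.6%

5.6


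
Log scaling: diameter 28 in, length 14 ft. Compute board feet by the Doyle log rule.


Doyle: BF = (D - 4)^2 * L / 16
Adjusted diameter = 28 - 4 = 24 in
(D-4)^2 = 24^2 = 576
BF = 576 * 14 / 16 = 504 BF

504


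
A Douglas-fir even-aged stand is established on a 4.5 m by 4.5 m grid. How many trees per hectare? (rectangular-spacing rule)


Formula: TPH = 10000 m^2/ha / (spacing_x * spacing_y)
Area per tree = 4.5 m * 4.5 m = 20.25 m^2
TPH = 10000 / 20.25 = 494 trees/ha

494


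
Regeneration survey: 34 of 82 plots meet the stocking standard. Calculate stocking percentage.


Formula: Stocking % = stocked plots / total plots * 100
Stocking = 34 / 82 * 100
Stocking = 0.4146 * 100 = 41.5%

41.5


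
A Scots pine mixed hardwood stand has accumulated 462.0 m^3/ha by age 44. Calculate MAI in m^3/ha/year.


Formula: MAI = Total Volume / Stand Age
MAI = 462.0 m^3/ha / 44 years
MAI = 10.5 m^3/ha/year

10.5


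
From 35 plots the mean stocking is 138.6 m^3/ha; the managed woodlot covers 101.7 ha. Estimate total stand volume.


Formula: Total Volume = Mean Volume per ha * Total Area
Total Volume = 138.6 m^3/ha * 101.7 ha
Total Volume = 14096 m^3

14096


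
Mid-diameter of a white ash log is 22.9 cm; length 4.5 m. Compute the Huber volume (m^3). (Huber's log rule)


Huber: V = Am * L,  Am = pi*(Dm/200)^2
Am = pi*(22.9/200)^2 = 0.041187 m^2
V = 0.041187*4.5 = 0.1853 m^3

0.1853


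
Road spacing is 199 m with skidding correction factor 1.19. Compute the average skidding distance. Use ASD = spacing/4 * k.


Formula: ASD = (spacing / 4) * correction
Uncorrected distance = spacing / 4 = 199 / 4 = 49.75 m
ASD = 49.75 * 1.19 = 59 m

59


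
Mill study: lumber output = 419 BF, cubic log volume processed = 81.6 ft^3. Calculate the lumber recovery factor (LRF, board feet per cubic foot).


Formula: LRF = Lumber Output (BF) / Log Input (ft^3)
LRF = 419 BF / 81.6 ft^3
LRF = 5.13 BF/ft^3

5.13


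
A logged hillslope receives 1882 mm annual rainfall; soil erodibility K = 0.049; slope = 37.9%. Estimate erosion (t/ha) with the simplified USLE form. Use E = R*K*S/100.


Formula: E = R * K * S / 100  (simplified USLE)
R * K = 1882 * 0.049 = 92.218
E = 92.218 * 37.9 / 100 = 34.95 t/ha

34.95


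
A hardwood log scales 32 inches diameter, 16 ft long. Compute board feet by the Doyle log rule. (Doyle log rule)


Doyle: BF = (D - 4)^2 * L / 16
Adjusted diameter = 32 - 4 = 28 in
(D-4)^2 = 28^2 = 784
BF = 784 * 16 / 16 = 784 BF

784


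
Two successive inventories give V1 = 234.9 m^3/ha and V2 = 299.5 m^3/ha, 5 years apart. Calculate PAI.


Formula: PAI = (V_T2 - V_T1) / (T2 - T1)
Volume increment = 299.5 - 234.9 = 64.6 m^3/ha
PAI = 64.6 / 5 = 12.92 m^3/ha/year

12.92


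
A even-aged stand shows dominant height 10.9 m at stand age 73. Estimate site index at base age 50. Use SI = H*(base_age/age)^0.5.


Formula: SI = H_dom * (base_age / age)^0.5
Age ratio = 50 / 73 = 0.68493
sqrt(age_ratio) = 0.82761
SI = 10.9 * 0.82761 = 9.0 m

9.0


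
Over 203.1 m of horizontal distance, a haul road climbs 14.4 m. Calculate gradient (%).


Formula: Gradient = rise / run * 100
Gradient = 14.4 / 203.1 * 100 = 7.1%

7.1


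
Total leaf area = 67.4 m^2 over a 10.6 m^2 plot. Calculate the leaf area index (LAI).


Formula: LAI = total leaf area / ground area  (dimensionless)
LAI = 67.4 m^2 / 10.6 m^2
LAI = 6.36

6.36


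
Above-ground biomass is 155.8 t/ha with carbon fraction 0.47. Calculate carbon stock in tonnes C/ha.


Formula: Carbon Stock = Biomass * Carbon Fraction
C = 155.8 t/ha * 0.47
C = 73.2 t C/ha

73.2


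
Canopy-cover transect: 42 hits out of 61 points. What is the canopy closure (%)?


Formula: Canopy closure = covered points / total points * 100
Closure = 42 / 61 * 100
Closure = 0.6885 * 100 = 68.9%

68.9


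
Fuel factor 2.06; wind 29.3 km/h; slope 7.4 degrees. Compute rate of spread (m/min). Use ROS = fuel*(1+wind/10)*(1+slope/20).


Formula: ROS = fuel * (1 + wind/10) * (1 + slope/20)
Wind factor = 1 + 29.3/10 = 3.93
Slope factor = 1 + 7.4/20 = 1.37
ROS = 2.06 * 3.93 * 1.37 = 11.09 m/min

11.09


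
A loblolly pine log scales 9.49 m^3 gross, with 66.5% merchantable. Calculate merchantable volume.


Formula: MV = V_total * (merchantable_pct / 100)
Merchantable fraction = 66.5% / 100 = 0.665
MV = 9.49 m^3 * 0.665 = 6.311 m^3

6.311


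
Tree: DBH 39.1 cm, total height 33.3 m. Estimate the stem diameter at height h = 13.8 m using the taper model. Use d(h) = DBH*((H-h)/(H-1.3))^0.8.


Taper: d(h) = DBH * ((H - h) / (H - 1.3))^0.8
Numerator = H - h = 33.3 - 13.8 = 19.5 m
Denominator = H - 1.3 = 33.3 - 1.3 = 32.0 m
Ratio = 19.5 / 32.0 = 0.60938
d = 39.1 * 0.60938^0.8 = 26.3 cm

26.3


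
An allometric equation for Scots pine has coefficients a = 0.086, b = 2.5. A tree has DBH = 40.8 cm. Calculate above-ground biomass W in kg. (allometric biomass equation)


Formula: W = a * DBH^b  (allometric power law)
DBH^b = 40.8^2.5 = 10632.8676
W = 0.086 * 10632.8676 = 914.4 kg

914.4


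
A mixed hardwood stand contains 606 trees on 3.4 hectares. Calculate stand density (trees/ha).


Formula: Stand Density = N_trees / Area_ha
Density = 606 trees / 3.4 ha
Density = 178 trees/ha

178


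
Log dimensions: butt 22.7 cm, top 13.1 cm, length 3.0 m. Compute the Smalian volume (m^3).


Smalian: V = (A1 + A2)/2 * L,  A = pi*(D/200)^2
A1 = pi*(22.7/200)^2 = 0.040471 m^2
A2 = pi*(13.1/200)^2 = 0.013478 m^2
V = (0.040471+0.013478)/2*3.0 = 0.0809 m^3

0.0809


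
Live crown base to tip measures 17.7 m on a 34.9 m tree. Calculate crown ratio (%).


Formula: Crown Ratio = (Crown Length / Total Height) * 100
CR = (17.7 m / 34.9 m) * 100
CR = 0.5072 * 100 = 50.7%

50.7


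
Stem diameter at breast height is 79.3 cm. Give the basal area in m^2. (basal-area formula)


Formula: BA = pi * (DBH/2)^2 / 10000  (cm^2 to m^2)
Radius = DBH/2 = 79.3/2 = 39.65 cm
BA = pi * 39.65^2 / 10000
   = 4938.9685 cm^2 / 10000
   = 0.4939 m^2

0.4939


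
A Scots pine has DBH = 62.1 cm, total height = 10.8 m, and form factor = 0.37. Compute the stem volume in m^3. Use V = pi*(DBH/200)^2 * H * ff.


Formula: V = pi * (DBH/200)^2 * H * ff
Radius = DBH/200 = 62.1/200 = 0.3105 m
Radius^2 = 0.3105^2 = 0.09641025 m^2
V = pi * 0.09641025 * 10.8 * 0.37
V = 1.21 m^3

1.21


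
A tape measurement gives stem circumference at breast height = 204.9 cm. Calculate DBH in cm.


Formula: DBH = C / pi
DBH = 204.9 / pi
pi = 3.14159...
DBH = 65.2 cm

65.2


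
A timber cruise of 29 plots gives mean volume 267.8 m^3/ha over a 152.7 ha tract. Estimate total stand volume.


Formula: Total Volume = Mean Volume per ha * Total Area
Total Volume = 267.8 m^3/ha * 152.7 ha
Total Volume = 40893 m^3

40893


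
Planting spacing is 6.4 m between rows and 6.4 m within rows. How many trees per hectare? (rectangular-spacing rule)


Formula: TPH = 10000 m^2/ha / (spacing_x * spacing_y)
Area per tree = 6.4 m * 6.4 m = 40.96 m^2
TPH = 10000 / 40.96 = 244 trees/ha

244


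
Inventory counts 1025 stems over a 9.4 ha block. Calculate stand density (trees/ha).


Formula: Stand Density = N_trees / Area_ha
Density = 1025 trees / 9.4 ha
Density = 109 trees/ha

109


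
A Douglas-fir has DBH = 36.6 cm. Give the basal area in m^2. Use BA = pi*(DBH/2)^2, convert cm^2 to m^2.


Formula: BA = pi * (DBH/2)^2 / 10000  (cm^2 to m^2)
Radius = DBH/2 = 36.6/2 = 18.3 cm
BA = pi * 18.3^2 / 10000
   = 1052.088 cm^2 / 10000
   = 0.1052 m^2

0.1052


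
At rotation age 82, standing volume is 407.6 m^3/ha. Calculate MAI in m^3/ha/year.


Formula: MAI = Total Volume / Stand Age
MAI = 407.6 m^3/ha / 82 years
MAI = 4.97 m^3/ha/year

4.97


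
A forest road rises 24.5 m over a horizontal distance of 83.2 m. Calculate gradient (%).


Formula: Gradient = rise / run * 100
Gradient = 24.5 / 83.2 * 100 = 29.4%

29.4


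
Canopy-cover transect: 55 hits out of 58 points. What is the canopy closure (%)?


Formula: Canopy closure = covered points / total points * 100
Closure = 55 / 58 * 100
Closure = 0.9483 * 100 = 94.8%

94.8


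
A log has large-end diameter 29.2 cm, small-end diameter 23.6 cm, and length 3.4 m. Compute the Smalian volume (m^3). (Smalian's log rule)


Smalian: V = (A1 + A2)/2 * L,  A = pi*(D/200)^2
A1 = pi*(29.2/200)^2 = 0.066966 m^2
A2 = pi*(23.6/200)^2 = 0.043744 m^2
V = (0.066966+0.043744)/2*3.4 = 0.1882 m^3

0.1882


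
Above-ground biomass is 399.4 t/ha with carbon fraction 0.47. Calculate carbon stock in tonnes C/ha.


Formula: Carbon Stock = Biomass * Carbon Fraction
C = 399.4 t/ha * 0.47
C = 187.7 t C/ha

187.7


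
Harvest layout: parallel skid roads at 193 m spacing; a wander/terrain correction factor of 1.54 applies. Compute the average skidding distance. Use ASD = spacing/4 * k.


Formula: ASD = (spacing / 4) * correction
Uncorrected distance = spacing / 4 = 193 / 4 = 48.25 m
ASD = 48.25 * 1.54 = 74 m

74


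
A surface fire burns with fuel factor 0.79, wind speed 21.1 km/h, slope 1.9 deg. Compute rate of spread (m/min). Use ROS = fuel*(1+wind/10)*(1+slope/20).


Formula: ROS = fuel * (1 + wind/10) * (1 + slope/20)
Wind factor = 1 + 21.1/10 = 3.11
Slope factor = 1 + 1.9/20 = 1.095
ROS = 0.79 * 3.11 * 1.095 = 2.69 m/min

2.69


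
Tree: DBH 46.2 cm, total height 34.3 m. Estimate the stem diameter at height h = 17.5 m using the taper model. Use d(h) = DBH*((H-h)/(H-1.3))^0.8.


Taper: d(h) = DBH * ((H - h) / (H - 1.3))^0.8
Numerator = H - h = 34.3 - 17.5 = 16.8 m
Denominator = H - 1.3 = 34.3 - 1.3 = 33.0 m
Ratio = 16.8 / 33.0 = 0.50909
d = 46.2 * 0.50909^0.8 = 26.9 cm

26.9


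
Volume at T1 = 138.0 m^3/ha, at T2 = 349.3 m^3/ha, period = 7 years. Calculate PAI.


Formula: PAI = (V_T2 - V_T1) / (T2 - T1)
Volume increment = 349.3 - 138.0 = 211.3 m^3/ha
PAI = 211.3 / 7 = 30.19 m^3/ha/year

30.19


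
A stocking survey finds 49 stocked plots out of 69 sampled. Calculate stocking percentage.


Formula: Stocking % = stocked plots / total plots * 100
Stocking = 49 / 69 * 100
Stocking = 0.7101 * 100 = 71.0%

71.0


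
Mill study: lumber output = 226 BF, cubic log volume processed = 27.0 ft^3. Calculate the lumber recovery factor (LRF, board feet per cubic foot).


Formula: LRF = Lumber Output (BF) / Log Input (ft^3)
LRF = 226 BF / 27.0 ft^3
LRF = 8.37 BF/ft^3

8.37


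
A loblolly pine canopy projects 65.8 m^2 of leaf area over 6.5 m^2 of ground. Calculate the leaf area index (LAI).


Formula: LAI = total leaf area / ground area  (dimensionless)
LAI = 65.8 m^2 / 6.5 m^2
LAI = 10.12

10.12


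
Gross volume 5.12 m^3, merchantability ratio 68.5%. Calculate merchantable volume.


Formula: MV = V_total * (merchantable_pct / 100)
Merchantable fraction = 68.5% / 100 = 0.685
MV = 5.12 m^3 * 0.685 = 3.507 m^3

3.507


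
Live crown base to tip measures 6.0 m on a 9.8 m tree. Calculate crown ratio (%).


Formula: Crown Ratio = (Crown Length / Total Height) * 100
CR = (6.0 m / 9.8 m) * 100
CR = 0.6122 * 100 = 61.2%

61.2


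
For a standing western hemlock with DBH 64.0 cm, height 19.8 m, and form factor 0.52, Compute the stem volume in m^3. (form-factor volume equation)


Formula: V = pi * (DBH/200)^2 * H * ff
Radius = DBH/200 = 64.0/200 = 0.32 m
Radius^2 = 0.32^2 = 0.1024 m^2
V = pi * 0.1024 * 19.8 * 0.52
V = 3.312 m^3

3.312


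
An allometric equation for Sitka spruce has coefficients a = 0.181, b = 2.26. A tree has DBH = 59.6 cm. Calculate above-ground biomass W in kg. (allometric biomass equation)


Formula: W = a * DBH^b  (allometric power law)
DBH^b = 59.6^2.26 = 10281.5016
W = 0.181 * 10281.5016 = 1861.0 kg

1861.0


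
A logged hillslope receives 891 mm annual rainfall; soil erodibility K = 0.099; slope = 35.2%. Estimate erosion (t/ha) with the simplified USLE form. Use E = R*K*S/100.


Formula: E = R * K * S / 100  (simplified USLE)
R * K = 891 * 0.099 = 88.209
E = 88.209 * 35.2 / 100 = 31.05 t/ha

31.05


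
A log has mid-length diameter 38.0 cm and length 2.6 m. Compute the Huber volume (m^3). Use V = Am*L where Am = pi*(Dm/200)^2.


Huber: V = Am * L,  Am = pi*(Dm/200)^2
Am = pi*(38.0/200)^2 = 0.113411 m^2
V = 0.113411*2.6 = 0.2949 m^3

0.2949


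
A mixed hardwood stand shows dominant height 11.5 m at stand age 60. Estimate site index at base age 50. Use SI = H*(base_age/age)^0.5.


Formula: SI = H_dom * (base_age / age)^0.5
Age ratio = 50 / 60 = 0.83333
sqrt(age_ratio) = 0.91287
SI = 11.5 * 0.91287 = 10.5 m

10.5


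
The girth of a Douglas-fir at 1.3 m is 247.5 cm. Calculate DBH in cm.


Formula: DBH = C / pi
DBH = 247.5 / pi
pi = 3.14159...
DBH = 78.8 cm

78.8


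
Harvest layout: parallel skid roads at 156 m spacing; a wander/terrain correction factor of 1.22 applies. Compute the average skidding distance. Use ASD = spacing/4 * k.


Formula: ASD = (spacing / 4) * correction
Uncorrected distance = spacing / 4 = 156 / 4 = 39 m
ASD = 39 * 1.22 = 48 m

48


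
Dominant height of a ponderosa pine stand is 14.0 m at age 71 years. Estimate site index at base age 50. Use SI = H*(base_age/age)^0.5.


Formula: SI = H_dom * (base_age / age)^0.5
Age ratio = 50 / 71 = 0.70423
sqrt(age_ratio) = 0.83918
SI = 14.0 * 0.83918 = 11.7 m

11.7


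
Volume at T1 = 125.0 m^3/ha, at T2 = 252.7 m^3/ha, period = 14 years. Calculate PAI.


Formula: PAI = (V_T2 - V_T1) / (T2 - T1)
Volume increment = 252.7 - 125.0 = 127.7 m^3/ha
PAI = 127.7 / 14 = 9.12 m^3/ha/year

9.12


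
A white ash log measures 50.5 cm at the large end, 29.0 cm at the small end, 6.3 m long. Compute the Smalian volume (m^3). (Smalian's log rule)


Smalian: V = (A1 + A2)/2 * L,  A = pi*(D/200)^2
A1 = pi*(50.5/200)^2 = 0.200296 m^2
A2 = pi*(29.0/200)^2 = 0.066052 m^2
V = (0.200296+0.066052)/2*6.3 = 0.839 m^3

0.839


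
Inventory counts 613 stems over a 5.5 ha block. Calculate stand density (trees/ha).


Formula: Stand Density = N_trees / Area_ha
Density = 613 trees / 5.5 ha
Density = 111 trees/ha

111


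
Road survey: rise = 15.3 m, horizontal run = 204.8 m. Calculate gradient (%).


Formula: Gradient = rise / run * 100
Gradient = 15.3 / 204.8 * 100 = 7.5%

7.5


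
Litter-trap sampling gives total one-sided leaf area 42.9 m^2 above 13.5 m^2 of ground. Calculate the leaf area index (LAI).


Formula: LAI = total leaf area / ground area  (dimensionless)
LAI = 42.9 m^2 / 13.5 m^2
LAI = 3.18

3.18


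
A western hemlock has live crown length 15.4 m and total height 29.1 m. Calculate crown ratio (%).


Formula: Crown Ratio = (Crown Length / Total Height) * 100
CR = (15.4 m / 29.1 m) * 100
CR = 0.5292 * 100 = 52.9%

52.9


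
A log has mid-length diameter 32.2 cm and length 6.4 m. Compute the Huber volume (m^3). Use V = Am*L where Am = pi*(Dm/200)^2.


Huber: V = Am * L,  Am = pi*(Dm/200)^2
Am = pi*(32.2/200)^2 = 0.081433 m^2
V = 0.081433*6.4 = 0.5212 m^3

0.5212


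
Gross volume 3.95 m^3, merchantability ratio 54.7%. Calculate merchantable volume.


Formula: MV = V_total * (merchantable_pct / 100)
Merchantable fraction = 54.7% / 100 = 0.547
MV = 3.95 m^3 * 0.547 = 2.161 m^3

2.161


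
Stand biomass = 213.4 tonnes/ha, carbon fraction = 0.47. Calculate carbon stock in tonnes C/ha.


Formula: Carbon Stock = Biomass * Carbon Fraction
C = 213.4 t/ha * 0.47
C = 100.3 t C/ha

100.3


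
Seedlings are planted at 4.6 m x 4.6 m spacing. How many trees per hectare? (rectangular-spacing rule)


Formula: TPH = 10000 m^2/ha / (spacing_x * spacing_y)
Area per tree = 4.6 m * 4.6 m = 21.16 m^2
TPH = 10000 / 21.16 = 473 trees/ha

473


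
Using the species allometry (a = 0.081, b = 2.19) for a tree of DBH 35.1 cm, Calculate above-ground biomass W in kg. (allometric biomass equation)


Formula: W = a * DBH^b  (allometric power law)
DBH^b = 35.1^2.19 = 2422.2702
W = 0.081 * 2422.2702 = 196.2 kg

196.2


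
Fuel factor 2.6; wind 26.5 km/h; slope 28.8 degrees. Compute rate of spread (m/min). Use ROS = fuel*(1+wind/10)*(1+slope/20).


Formula: ROS = fuel * (1 + wind/10) * (1 + slope/20)
Wind factor = 1 + 26.5/10 = 3.65
Slope factor = 1 + 28.8/20 = 2.44
ROS = 2.6 * 3.65 * 2.44 = 23.16 m/min

23.16


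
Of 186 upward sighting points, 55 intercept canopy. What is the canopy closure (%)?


Formula: Canopy closure = covered points / total points * 100
Closure = 55 / 186 * 100
Closure = 0.2957 * 100 = 29.6%

29.6


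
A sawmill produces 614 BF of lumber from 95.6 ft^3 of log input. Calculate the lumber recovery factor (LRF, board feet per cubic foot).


Formula: LRF = Lumber Output (BF) / Log Input (ft^3)
LRF = 614 BF / 95.6 ft^3
LRF = 6.42 BF/ft^3

6.42


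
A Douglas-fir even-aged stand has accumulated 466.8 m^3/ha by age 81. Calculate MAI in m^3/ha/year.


Formula: MAI = Total Volume / Stand Age
MAI = 466.8 m^3/ha / 81 years
MAI = 5.76 m^3/ha/year

5.76


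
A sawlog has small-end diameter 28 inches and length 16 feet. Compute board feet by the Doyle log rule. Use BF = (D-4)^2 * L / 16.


Doyle: BF = (D - 4)^2 * L / 16
Adjusted diameter = 28 - 4 = 24 in
(D-4)^2 = 24^2 = 576
BF = 576 * 16 / 16 = 576 BF

576


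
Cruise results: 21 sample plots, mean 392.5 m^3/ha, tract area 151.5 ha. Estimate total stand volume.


Formula: Total Volume = Mean Volume per ha * Total Area
Total Volume = 392.5 m^3/ha * 151.5 ha
Total Volume = 59464 m^3

59464


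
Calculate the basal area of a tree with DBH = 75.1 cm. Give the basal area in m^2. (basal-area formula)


Formula: BA = pi * (DBH/2)^2 / 10000  (cm^2 to m^2)
Radius = DBH/2 = 75.1/2 = 37.55 cm
BA = pi * 37.55^2 / 10000
   = 4429.6535 cm^2 / 10000
   = 0.443 m^2

0.443


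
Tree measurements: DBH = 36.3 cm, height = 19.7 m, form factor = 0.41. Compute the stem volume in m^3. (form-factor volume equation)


Formula: V = pi * (DBH/200)^2 * H * ff
Radius = DBH/200 = 36.3/200 = 0.1815 m
Radius^2 = 0.1815^2 = 0.03294225 m^2
V = pi * 0.03294225 * 19.7 * 0.41
V = 0.836 m^3

0.836


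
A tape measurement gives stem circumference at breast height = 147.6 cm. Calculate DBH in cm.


Formula: DBH = C / pi
DBH = 147.6 / pi
pi = 3.14159...
DBH = 47.0 cm

47.0


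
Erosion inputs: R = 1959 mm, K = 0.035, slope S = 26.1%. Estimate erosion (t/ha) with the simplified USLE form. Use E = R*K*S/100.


Formula: E = R * K * S / 100  (simplified USLE)
R * K = 1959 * 0.035 = 68.565
E = 68.565 * 26.1 / 100 = 17.9 t/ha

17.9


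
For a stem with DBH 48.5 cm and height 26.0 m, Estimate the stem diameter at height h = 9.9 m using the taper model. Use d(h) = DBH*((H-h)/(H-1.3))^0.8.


Taper: d(h) = DBH * ((H - h) / (H - 1.3))^0.8
Numerator = H - h = 26.0 - 9.9 = 16.1 m
Denominator = H - 1.3 = 26.0 - 1.3 = 24.7 m
Ratio = 16.1 / 24.7 = 0.65182
d = 48.5 * 0.65182^0.8 = 34.4 cm

34.4


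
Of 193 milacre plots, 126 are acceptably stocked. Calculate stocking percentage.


Formula: Stocking % = stocked plots / total plots * 100
Stocking = 126 / 193 * 100
Stocking = 0.6528 * 100 = 65.3%

65.3


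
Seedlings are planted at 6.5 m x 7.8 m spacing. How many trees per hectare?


Formula: TPH = 10000 m^2/ha / (spacing_x * spacing_y)
Area per tree = 6.5 m * 7.8 m = 50.7 m^2
TPH = 10000 / 50.7 = 197 trees/ha

197


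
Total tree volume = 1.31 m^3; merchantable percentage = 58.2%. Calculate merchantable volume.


Formula: MV = V_total * (merchantable_pct / 100)
Merchantable fraction = 58.2% / 100 = 0.582
MV = 1.31 m^3 * 0.582 = 0.762 m^3

0.762


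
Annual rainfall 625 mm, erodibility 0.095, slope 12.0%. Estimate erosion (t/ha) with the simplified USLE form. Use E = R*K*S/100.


Formula: E = R * K * S / 100  (simplified USLE)
R * K = 625 * 0.095 = 59.375
E = 59.375 * 12.0 / 100 = 7.13 t/ha

7.13


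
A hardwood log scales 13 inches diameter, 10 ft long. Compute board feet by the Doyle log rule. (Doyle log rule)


Doyle: BF = (D - 4)^2 * L / 16
Adjusted diameter = 13 - 4 = 9 in
(D-4)^2 = 9^2 = 81
BF = 81 * 10 / 16 = 51 BF

51


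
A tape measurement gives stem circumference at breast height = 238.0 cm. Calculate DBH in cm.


Formula: DBH = C / pi
DBH = 238.0 / pi
pi = 3.14159...
DBH = 75.8 cm

75.8


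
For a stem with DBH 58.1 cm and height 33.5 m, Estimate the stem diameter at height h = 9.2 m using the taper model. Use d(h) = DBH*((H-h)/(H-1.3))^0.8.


Taper: d(h) = DBH * ((H - h) / (H - 1.3))^0.8
Numerator = H - h = 33.5 - 9.2 = 24.3 m
Denominator = H - 1.3 = 33.5 - 1.3 = 32.2 m
Ratio = 24.3 / 32.2 = 0.75466
d = 58.1 * 0.75466^0.8 = 46.4 cm

46.4


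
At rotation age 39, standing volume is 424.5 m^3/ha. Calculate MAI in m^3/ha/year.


Formula: MAI = Total Volume / Stand Age
MAI = 424.5 m^3/ha / 39 years
MAI = 10.88 m^3/ha/year

10.88


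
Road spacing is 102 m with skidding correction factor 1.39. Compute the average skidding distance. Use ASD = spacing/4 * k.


Formula: ASD = (spacing / 4) * correction
Uncorrected distance = spacing / 4 = 102 / 4 = 25.5 m
ASD = 25.5 * 1.39 = 35 m

35


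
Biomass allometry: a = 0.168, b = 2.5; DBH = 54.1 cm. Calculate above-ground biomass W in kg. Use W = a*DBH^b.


Formula: W = a * DBH^b  (allometric power law)
DBH^b = 54.1^2.5 = 21527.4784
W = 0.168 * 21527.4784 = 3616.6 kg

3616.6


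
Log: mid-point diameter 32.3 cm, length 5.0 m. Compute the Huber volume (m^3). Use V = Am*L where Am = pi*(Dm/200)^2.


Huber: V = Am * L,  Am = pi*(Dm/200)^2
Am = pi*(32.3/200)^2 = 0.08194 m^2
V = 0.08194*5.0 = 0.4097 m^3

0.4097


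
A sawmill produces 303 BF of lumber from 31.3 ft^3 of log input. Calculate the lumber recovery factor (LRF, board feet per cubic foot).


Formula: LRF = Lumber Output (BF) / Log Input (ft^3)
LRF = 303 BF / 31.3 ft^3
LRF = 9.68 BF/ft^3

9.68


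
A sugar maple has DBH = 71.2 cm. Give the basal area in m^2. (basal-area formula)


Formula: BA = pi * (DBH/2)^2 / 10000  (cm^2 to m^2)
Radius = DBH/2 = 71.2/2 = 35.6 cm
BA = pi * 35.6^2 / 10000
   = 3981.5289 cm^2 / 10000
   = 0.3982 m^2

0.3982


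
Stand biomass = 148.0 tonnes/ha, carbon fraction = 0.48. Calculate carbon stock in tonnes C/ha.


Formula: Carbon Stock = Biomass * Carbon Fraction
C = 148.0 t/ha * 0.48
C = 71.0 t C/ha

71.0


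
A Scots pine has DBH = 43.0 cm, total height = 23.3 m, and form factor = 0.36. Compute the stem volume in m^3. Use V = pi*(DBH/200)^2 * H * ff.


Formula: V = pi * (DBH/200)^2 * H * ff
Radius = DBH/200 = 43.0/200 = 0.215 m
Radius^2 = 0.215^2 = 0.046225 m^2
V = pi * 0.046225 * 23.3 * 0.36
V = 1.218 m^3

1.218


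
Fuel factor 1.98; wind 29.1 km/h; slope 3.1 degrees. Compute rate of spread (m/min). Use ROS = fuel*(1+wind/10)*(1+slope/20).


Formula: ROS = fuel * (1 + wind/10) * (1 + slope/20)
Wind factor = 1 + 29.1/10 = 3.91
Slope factor = 1 + 3.1/20 = 1.155
ROS = 1.98 * 3.91 * 1.155 = 8.94 m/min

8.94


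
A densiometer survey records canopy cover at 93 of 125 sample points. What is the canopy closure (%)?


Formula: Canopy closure = covered points / total points * 100
Closure = 93 / 125 * 100
Closure = 0.744 * 100 = 74.4%

74.4


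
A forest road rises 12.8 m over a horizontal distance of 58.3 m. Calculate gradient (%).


Formula: Gradient = rise / run * 100
Gradient = 12.8 / 58.3 * 100 = 22.0%

22.0


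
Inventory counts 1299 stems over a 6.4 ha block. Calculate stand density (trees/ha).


Formula: Stand Density = N_trees / Area_ha
Density = 1299 trees / 6.4 ha
Density = 203 trees/ha

203


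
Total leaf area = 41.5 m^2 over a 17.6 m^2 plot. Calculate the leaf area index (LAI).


Formula: LAI = total leaf area / ground area  (dimensionless)
LAI = 41.5 m^2 / 17.6 m^2
LAI = 2.36

2.36


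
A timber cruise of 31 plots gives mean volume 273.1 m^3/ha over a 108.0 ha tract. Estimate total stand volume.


Formula: Total Volume = Mean Volume per ha * Total Area
Total Volume = 273.1 m^3/ha * 108.0 ha
Total Volume = 29495 m^3

29495


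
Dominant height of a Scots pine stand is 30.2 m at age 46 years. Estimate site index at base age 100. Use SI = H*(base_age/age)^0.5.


Formula: SI = H_dom * (base_age / age)^0.5
Age ratio = 100 / 46 = 2.17391
sqrt(age_ratio) = 1.47442
SI = 30.2 * 1.47442 = 44.5 m

44.5


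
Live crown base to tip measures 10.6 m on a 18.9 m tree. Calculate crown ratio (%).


Formula: Crown Ratio = (Crown Length / Total Height) * 100
CR = (10.6 m / 18.9 m) * 100
CR = 0.5608 * 100 = 56.1%

56.1


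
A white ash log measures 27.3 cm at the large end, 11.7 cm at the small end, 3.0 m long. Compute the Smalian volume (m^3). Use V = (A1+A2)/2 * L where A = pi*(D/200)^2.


Smalian: V = (A1 + A2)/2 * L,  A = pi*(D/200)^2
A1 = pi*(27.3/200)^2 = 0.058535 m^2
A2 = pi*(11.7/200)^2 = 0.010751 m^2
V = (0.058535+0.010751)/2*3.0 = 0.1039 m^3

0.1039


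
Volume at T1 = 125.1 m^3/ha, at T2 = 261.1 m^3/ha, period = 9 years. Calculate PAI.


Formula: PAI = (V_T2 - V_T1) / (T2 - T1)
Volume increment = 261.1 - 125.1 = 136.0 m^3/ha
PAI = 136.0 / 9 = 15.11 m^3/ha/year

15.11


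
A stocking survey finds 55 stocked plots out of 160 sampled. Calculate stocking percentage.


Formula: Stocking % = stocked plots / total plots * 100
Stocking = 55 / 160 * 100
Stocking = 0.3438 * 100 = 34.4%

34.4


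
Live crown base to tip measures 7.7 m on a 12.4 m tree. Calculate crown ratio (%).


Formula: Crown Ratio = (Crown Length / Total Height) * 100
CR = (7.7 m / 12.4 m) * 100
CR = 0.621 * 100 = 62.1%

62.1


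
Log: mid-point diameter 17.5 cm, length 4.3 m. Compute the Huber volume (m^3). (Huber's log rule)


Huber: V = Am * L,  Am = pi*(Dm/200)^2
Am = pi*(17.5/200)^2 = 0.024053 m^2
V = 0.024053*4.3 = 0.1034 m^3

0.1034


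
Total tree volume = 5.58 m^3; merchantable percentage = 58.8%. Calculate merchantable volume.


Formula: MV = V_total * (merchantable_pct / 100)
Merchantable fraction = 58.8% / 100 = 0.588
MV = 5.58 m^3 * 0.588 = 3.281 m^3

3.281


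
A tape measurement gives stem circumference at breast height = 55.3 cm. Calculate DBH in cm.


Formula: DBH = C / pi
DBH = 55.3 / pi
pi = 3.14159...
DBH = 17.6 cm

17.6


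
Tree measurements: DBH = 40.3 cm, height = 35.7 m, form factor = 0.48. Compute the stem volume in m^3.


Formula: V = pi * (DBH/200)^2 * H * ff
Radius = DBH/200 = 40.3/200 = 0.2015 m
Radius^2 = 0.2015^2 = 0.04060225 m^2
V = pi * 0.04060225 * 35.7 * 0.48
V = 2.186 m^3

2.186


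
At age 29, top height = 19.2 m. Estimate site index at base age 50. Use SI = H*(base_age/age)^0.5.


Formula: SI = H_dom * (base_age / age)^0.5
Age ratio = 50 / 29 = 1.72414
sqrt(age_ratio) = 1.31306
SI = 19.2 * 1.31306 = 25.2 m

25.2


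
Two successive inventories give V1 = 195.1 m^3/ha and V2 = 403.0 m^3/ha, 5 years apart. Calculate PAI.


Formula: PAI = (V_T2 - V_T1) / (T2 - T1)
Volume increment = 403.0 - 195.1 = 207.9 m^3/ha
PAI = 207.9 / 5 = 41.58 m^3/ha/year

41.58


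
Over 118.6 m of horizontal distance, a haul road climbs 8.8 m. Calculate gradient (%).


Formula: Gradient = rise / run * 100
Gradient = 8.8 / 118.6 * 100 = 7.4%

7.4


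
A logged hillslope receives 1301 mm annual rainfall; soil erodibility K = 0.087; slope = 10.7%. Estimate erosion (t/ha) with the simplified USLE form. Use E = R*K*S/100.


Formula: E = R * K * S / 100  (simplified USLE)
R * K = 1301 * 0.087 = 113.187
E = 113.187 * 10.7 / 100 = 12.11 t/ha

12.11


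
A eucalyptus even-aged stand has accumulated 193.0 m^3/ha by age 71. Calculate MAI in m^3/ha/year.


Formula: MAI = Total Volume / Stand Age
MAI = 193.0 m^3/ha / 71 years
MAI = 2.72 m^3/ha/year

2.72


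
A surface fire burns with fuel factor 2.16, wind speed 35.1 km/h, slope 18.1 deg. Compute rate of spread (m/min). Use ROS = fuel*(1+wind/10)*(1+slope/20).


Formula: ROS = fuel * (1 + wind/10) * (1 + slope/20)
Wind factor = 1 + 35.1/10 = 4.51
Slope factor = 1 + 18.1/20 = 1.905
ROS = 2.16 * 4.51 * 1.905 = 18.56 m/min

18.56


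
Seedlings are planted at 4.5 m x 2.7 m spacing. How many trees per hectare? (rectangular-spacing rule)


Formula: TPH = 10000 m^2/ha / (spacing_x * spacing_y)
Area per tree = 4.5 m * 2.7 m = 12.15 m^2
TPH = 10000 / 12.15 = 823 trees/ha

823


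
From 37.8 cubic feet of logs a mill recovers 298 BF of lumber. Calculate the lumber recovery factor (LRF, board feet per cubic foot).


Formula: LRF = Lumber Output (BF) / Log Input (ft^3)
LRF = 298 BF / 37.8 ft^3
LRF = 7.88 BF/ft^3

7.88


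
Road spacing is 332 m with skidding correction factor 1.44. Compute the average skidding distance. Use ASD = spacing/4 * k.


Formula: ASD = (spacing / 4) * correction
Uncorrected distance = spacing / 4 = 332 / 4 = 83 m
ASD = 83 * 1.44 = 120 m

120


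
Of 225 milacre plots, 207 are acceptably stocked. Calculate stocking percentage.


Formula: Stocking % = stocked plots / total plots * 100
Stocking = 207 / 225 * 100
Stocking = 0.92 * 100 = 92.0%

92.0


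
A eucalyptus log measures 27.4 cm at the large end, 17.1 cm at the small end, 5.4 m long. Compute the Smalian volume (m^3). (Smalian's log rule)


Smalian: V = (A1 + A2)/2 * L,  A = pi*(D/200)^2
A1 = pi*(27.4/200)^2 = 0.058965 m^2
A2 = pi*(17.1/200)^2 = 0.022966 m^2
V = (0.058965+0.022966)/2*5.4 = 0.2212 m^3

0.2212


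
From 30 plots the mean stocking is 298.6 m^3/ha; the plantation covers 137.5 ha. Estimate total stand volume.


Formula: Total Volume = Mean Volume per ha * Total Area
Total Volume = 298.6 m^3/ha * 137.5 ha
Total Volume = 41058 m^3

41058


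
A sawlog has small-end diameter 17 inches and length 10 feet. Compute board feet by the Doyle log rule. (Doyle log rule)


Doyle: BF = (D - 4)^2 * L / 16
Adjusted diameter = 17 - 4 = 13 in
(D-4)^2 = 13^2 = 169
BF = 169 * 10 / 16 = 106 BF

106


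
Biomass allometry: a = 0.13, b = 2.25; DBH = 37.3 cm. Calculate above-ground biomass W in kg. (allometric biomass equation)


Formula: W = a * DBH^b  (allometric power law)
DBH^b = 37.3^2.25 = 3438.3087
W = 0.13 * 3438.3087 = 447.0 kg

447.0


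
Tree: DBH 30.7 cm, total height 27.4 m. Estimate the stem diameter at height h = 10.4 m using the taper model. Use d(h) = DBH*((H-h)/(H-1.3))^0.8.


Taper: d(h) = DBH * ((H - h) / (H - 1.3))^0.8
Numerator = H - h = 27.4 - 10.4 = 17.0 m
Denominator = H - 1.3 = 27.4 - 1.3 = 26.1 m
Ratio = 17.0 / 26.1 = 0.65134
d = 30.7 * 0.65134^0.8 = 21.8 cm

21.8
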